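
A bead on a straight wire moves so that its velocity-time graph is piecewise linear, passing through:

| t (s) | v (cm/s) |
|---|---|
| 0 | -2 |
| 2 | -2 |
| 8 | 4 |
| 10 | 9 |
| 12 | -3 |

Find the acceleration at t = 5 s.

Acceleration is the slope of the v-t graph on 2–8 s: (4 − -2)/(8 − 2) = 1 cm/s².

1 cm/s²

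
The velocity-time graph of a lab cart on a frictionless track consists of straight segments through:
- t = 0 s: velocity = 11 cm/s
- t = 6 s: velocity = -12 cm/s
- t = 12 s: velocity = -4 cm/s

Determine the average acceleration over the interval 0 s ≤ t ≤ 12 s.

-1.25 cm/s²

Average acceleration = Δv/Δt = (-4 − 11)/(12 − 0) = -1.25 cm/s².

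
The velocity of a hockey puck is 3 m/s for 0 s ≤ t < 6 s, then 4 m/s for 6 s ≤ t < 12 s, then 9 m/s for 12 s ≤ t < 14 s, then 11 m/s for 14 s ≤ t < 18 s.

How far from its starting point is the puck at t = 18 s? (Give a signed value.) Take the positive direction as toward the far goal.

104 m

Displacement is the signed area under the v-t curve.
0–6 s: 3 × 6 = 18 m
6–12 s: 4 × 6 = 24 m
12–14 s: 9 × 2 = 18 m
14–18 s: 11 × 4 = 44 m
Net displacement = 104 m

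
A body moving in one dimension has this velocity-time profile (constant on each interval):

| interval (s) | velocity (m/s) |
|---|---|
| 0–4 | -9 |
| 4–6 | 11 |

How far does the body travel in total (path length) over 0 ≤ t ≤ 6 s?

58 m

Total distance travelled is ∫|v| dt — sum the magnitudes of each area piece.
0–4 s: |-9| × 4 = 36 m
4–6 s: |11| × 2 = 22 m
Total distance = 58 m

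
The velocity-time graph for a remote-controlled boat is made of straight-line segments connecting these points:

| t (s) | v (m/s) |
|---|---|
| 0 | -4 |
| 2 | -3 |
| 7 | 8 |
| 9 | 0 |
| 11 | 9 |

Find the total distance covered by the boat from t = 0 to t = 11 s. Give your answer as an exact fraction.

893/22 m

Distance (not displacement) is the total path length: add the absolute areas under v-t.
0–2 s: |½(-4 + -3)(2)| = 7 m
2–7 s: v = 0 at t = 37/11 s; triangle areas 45/22 + 160/11 = 365/22 m
7–9 s: |½(8 + 0)(2)| = 8 m
9–11 s: |½(0 + 9)(2)| = 9 m
Total distance = 893/22 m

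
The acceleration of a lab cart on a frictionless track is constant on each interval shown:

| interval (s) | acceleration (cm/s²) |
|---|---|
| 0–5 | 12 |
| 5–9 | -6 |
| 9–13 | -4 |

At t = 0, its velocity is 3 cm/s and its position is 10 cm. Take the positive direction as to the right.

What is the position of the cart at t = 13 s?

On each constant-a segment, Δv = aΔt and Δx = v₀Δt + ½aΔt²; chain segment to segment.
0–5 s: v starts 3 cm/s; Δx = 3·5 + ½·12·5² = 165 cm; v ends 63 cm/s.
5–9 s: v starts 63 cm/s; Δx = 63·4 + ½·-6·4² = 204 cm; v ends 39 cm/s.
9–13 s: v starts 39 cm/s; Δx = 39·4 + ½·-4·4² = 124 cm; v ends 23 cm/s.
x(13) = 10 + Σ Δx = 503 cm.

503 cm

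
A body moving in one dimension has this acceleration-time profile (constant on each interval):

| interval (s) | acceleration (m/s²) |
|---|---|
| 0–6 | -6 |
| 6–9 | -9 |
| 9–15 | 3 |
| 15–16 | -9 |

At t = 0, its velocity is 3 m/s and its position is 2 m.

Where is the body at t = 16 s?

On each constant-a segment, Δv = aΔt and Δx = v₀Δt + ½aΔt²; chain segment to segment.
0–6 s: v starts 3 m/s; Δx = 3·6 + ½·-6·6² = -90 m; v ends -33 m/s.
6–9 s: v starts -33 m/s; Δx = -33·3 + ½·-9·3² = -139.5 m; v ends -60 m/s.
9–15 s: v starts -60 m/s; Δx = -60·6 + ½·3·6² = -306 m; v ends -42 m/s.
15–16 s: v starts -42 m/s; Δx = -42·1 + ½·-9·1² = -46.5 m; v ends -51 m/s.
x(16) = 2 + Σ Δx = -580 m.

-580 m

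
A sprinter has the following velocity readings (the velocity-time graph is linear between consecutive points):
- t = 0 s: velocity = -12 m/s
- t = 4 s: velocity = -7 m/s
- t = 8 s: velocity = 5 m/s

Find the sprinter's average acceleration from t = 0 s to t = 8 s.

2.125 m/s²

Average acceleration = Δv/Δt = (5 − -12)/(8 − 0) = 2.125 m/s².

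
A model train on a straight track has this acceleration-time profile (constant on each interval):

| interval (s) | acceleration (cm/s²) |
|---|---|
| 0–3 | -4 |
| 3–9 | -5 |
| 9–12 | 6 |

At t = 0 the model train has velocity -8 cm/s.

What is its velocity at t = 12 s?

-32 cm/s

Δv equals the area under the a-t graph; then v = v₀ + Δv.
0–3 s: -4 × 3 = -12 cm/s
3–9 s: -5 × 6 = -30 cm/s
9–12 s: 6 × 3 = 18 cm/s
Δv = -24 cm/s, so v(12) = -8 + (-24) = -32 cm/s.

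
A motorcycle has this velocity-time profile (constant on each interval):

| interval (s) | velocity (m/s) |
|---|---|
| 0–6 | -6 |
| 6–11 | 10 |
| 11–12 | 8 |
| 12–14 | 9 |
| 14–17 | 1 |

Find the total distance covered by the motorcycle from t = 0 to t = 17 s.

Distance (not displacement) is the total path length: add the absolute areas under v-t.
0–6 s: |-6| × 6 = 36 m
6–11 s: |10| × 5 = 50 m
11–12 s: |8| × 1 = 8 m
12–14 s: |9| × 2 = 18 m
14–17 s: |1| × 3 = 3 m
Total distance = 115 m

115 m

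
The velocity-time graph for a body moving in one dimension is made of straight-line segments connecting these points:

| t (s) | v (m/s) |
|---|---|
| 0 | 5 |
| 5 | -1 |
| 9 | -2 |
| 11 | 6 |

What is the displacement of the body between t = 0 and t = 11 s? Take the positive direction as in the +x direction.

Displacement is the signed area under the v-t curve.
0–5 s: ½(5 + -1)(5) = 10 m
5–9 s: ½(-1 + -2)(4) = -6 m
9–11 s: ½(-2 + 6)(2) = 4 m
Net displacement = 8 m

8 m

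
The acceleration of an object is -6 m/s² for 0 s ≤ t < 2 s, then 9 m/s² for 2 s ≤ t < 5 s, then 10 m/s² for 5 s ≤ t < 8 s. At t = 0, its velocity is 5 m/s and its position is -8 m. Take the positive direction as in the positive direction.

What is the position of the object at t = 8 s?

On each constant-a segment, Δv = aΔt and Δx = v₀Δt + ½aΔt²; chain segment to segment.
0–2 s: v starts 5 m/s; Δx = 5·2 + ½·-6·2² = -2 m; v ends -7 m/s.
2–5 s: v starts -7 m/s; Δx = -7·3 + ½·9·3² = 19.5 m; v ends 20 m/s.
5–8 s: v starts 20 m/s; Δx = 20·3 + ½·10·3² = 105 m; v ends 50 m/s.
x(8) = -8 + Σ Δx = 114.5 m.

114.5 m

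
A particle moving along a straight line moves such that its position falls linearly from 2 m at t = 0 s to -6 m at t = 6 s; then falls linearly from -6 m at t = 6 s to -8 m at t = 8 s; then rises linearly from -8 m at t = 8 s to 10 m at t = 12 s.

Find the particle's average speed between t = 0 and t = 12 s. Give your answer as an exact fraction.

Average speed = (total path length)/(elapsed time); on a piecewise-linear x-t graph the path length is Σ|Δx|.
0–6 s: |Δx| = |-6 − 2| = 8 m
6–8 s: |Δx| = |-8 − -6| = 2 m
8–12 s: |Δx| = |10 − -8| = 18 m
Total path = 28 m; average speed = 28/12 = 7/3 m/s.

7/3 m/s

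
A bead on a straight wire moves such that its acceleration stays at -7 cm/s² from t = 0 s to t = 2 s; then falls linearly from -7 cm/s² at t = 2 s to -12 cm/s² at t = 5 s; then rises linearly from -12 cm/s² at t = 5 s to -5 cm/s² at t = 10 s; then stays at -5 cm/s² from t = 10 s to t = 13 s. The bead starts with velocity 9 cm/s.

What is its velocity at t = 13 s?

Δv equals the area under the a-t graph; then v = v₀ + Δv.
0–2 s: -7 × 2 = -14 cm/s
2–5 s: ½(-7 + -12)(3) = -28.5 cm/s
5–10 s: ½(-12 + -5)(5) = -42.5 cm/s
10–13 s: -5 × 3 = -15 cm/s
Δv = -100 cm/s, so v(13) = 9 + (-100) = -91 cm/s.

-91 cm/s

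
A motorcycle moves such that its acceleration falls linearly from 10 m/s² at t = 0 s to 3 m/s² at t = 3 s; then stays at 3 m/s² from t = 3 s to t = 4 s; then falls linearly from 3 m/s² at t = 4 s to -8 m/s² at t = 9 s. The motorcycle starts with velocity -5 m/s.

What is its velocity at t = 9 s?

5 m/s

Δv equals the area under the a-t graph; then v = v₀ + Δv.
0–3 s: ½(10 + 3)(3) = 19.5 m/s
3–4 s: 3 × 1 = 3 m/s
4–9 s: ½(3 + -8)(5) = -12.5 m/s
Δv = 10 m/s, so v(9) = -5 + (10) = 5 m/s.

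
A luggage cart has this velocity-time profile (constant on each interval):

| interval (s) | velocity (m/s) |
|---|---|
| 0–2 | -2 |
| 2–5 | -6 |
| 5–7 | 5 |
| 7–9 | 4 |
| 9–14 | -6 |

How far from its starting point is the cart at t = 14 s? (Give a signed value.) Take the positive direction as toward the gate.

Displacement is the signed area under the v-t curve.
0–2 s: -2 × 2 = -4 m
2–5 s: -6 × 3 = -18 m
5–7 s: 5 × 2 = 10 m
7–9 s: 4 × 2 = 8 m
9–14 s: -6 × 5 = -30 m
Net displacement = -34 m

-34 m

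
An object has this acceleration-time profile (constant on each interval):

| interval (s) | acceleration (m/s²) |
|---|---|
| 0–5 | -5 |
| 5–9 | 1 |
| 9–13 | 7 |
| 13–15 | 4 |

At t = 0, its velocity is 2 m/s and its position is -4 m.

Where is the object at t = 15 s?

On each constant-a segment, Δv = aΔt and Δx = v₀Δt + ½aΔt²; chain segment to segment.
0–5 s: v starts 2 m/s; Δx = 2·5 + ½·-5·5² = -52.5 m; v ends -23 m/s.
5–9 s: v starts -23 m/s; Δx = -23·4 + ½·1·4² = -84 m; v ends -19 m/s.
9–13 s: v starts -19 m/s; Δx = -19·4 + ½·7·4² = -20 m; v ends 9 m/s.
13–15 s: v starts 9 m/s; Δx = 9·2 + ½·4·2² = 26 m; v ends 17 m/s.
x(15) = -4 + Σ Δx = -134.5 m.

-134.5 m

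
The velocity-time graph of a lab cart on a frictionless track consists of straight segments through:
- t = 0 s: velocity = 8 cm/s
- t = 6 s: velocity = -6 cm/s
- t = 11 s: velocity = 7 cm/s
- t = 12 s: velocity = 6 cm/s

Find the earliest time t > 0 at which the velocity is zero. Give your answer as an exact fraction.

t = 24/7 s

v changes sign on 0–6 s (from 8 to -6); the graph is linear there, so v = 0 at t = 0 + (-8)·(6 − 0)/(-6 − 8) = 24/7 s.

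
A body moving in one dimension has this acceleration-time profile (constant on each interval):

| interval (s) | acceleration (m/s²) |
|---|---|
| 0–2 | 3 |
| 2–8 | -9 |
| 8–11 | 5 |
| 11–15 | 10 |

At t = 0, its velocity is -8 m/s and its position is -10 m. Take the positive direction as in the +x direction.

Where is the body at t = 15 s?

On each constant-a segment, Δv = aΔt and Δx = v₀Δt + ½aΔt²; chain segment to segment.
0–2 s: v starts -8 m/s; Δx = -8·2 + ½·3·2² = -10 m; v ends -2 m/s.
2–8 s: v starts -2 m/s; Δx = -2·6 + ½·-9·6² = -174 m; v ends -56 m/s.
8–11 s: v starts -56 m/s; Δx = -56·3 + ½·5·3² = -145.5 m; v ends -41 m/s.
11–15 s: v starts -41 m/s; Δx = -41·4 + ½·10·4² = -84 m; v ends -1 m/s.
x(15) = -10 + Σ Δx = -423.5 m.

-423.5 m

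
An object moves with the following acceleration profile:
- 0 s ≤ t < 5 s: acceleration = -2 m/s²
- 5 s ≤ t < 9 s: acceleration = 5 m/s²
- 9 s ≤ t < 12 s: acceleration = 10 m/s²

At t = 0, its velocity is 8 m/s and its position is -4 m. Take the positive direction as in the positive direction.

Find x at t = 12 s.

On each constant-a segment, Δv = aΔt and Δx = v₀Δt + ½aΔt²; chain segment to segment.
0–5 s: v starts 8 m/s; Δx = 8·5 + ½·-2·5² = 15 m; v ends -2 m/s.
5–9 s: v starts -2 m/s; Δx = -2·4 + ½·5·4² = 32 m; v ends 18 m/s.
9–12 s: v starts 18 m/s; Δx = 18·3 + ½·10·3² = 99 m; v ends 48 m/s.
x(12) = -4 + Σ Δx = 142 m.

142 m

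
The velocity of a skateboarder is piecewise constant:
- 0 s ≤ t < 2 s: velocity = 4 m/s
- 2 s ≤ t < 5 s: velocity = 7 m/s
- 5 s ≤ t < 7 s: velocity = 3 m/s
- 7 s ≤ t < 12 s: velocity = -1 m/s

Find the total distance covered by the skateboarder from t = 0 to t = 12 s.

40 m

Total distance travelled is ∫|v| dt — sum the magnitudes of each area piece.
0–2 s: |4| × 2 = 8 m
2–5 s: |7| × 3 = 21 m
5–7 s: |3| × 2 = 6 m
7–12 s: |-1| × 5 = 5 m
Total distance = 40 m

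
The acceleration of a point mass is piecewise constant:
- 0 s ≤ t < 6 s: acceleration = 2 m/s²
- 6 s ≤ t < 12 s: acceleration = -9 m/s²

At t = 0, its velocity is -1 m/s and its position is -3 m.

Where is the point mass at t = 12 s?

-69 m

On each constant-a segment, Δv = aΔt and Δx = v₀Δt + ½aΔt²; chain segment to segment.
0–6 s: v starts -1 m/s; Δx = -1·6 + ½·2·6² = 30 m; v ends 11 m/s.
6–12 s: v starts 11 m/s; Δx = 11·6 + ½·-9·6² = -96 m; v ends -43 m/s.
x(12) = -3 + Σ Δx = -69 m.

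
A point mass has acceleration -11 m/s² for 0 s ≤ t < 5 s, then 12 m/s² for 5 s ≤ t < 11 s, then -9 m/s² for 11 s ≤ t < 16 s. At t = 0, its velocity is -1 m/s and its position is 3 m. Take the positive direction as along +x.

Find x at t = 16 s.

-292 m

On each constant-a segment, Δv = aΔt and Δx = v₀Δt + ½aΔt²; chain segment to segment.
0–5 s: v starts -1 m/s; Δx = -1·5 + ½·-11·5² = -142.5 m; v ends -56 m/s.
5–11 s: v starts -56 m/s; Δx = -56·6 + ½·12·6² = -120 m; v ends 16 m/s.
11–16 s: v starts 16 m/s; Δx = 16·5 + ½·-9·5² = -32.5 m; v ends -29 m/s.
x(16) = 3 + Σ Δx = -292 m.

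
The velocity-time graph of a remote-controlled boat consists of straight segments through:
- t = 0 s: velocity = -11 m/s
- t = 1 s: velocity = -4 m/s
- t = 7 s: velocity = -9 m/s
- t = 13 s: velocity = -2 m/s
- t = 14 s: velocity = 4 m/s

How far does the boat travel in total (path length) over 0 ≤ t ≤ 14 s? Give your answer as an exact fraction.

Total distance travelled is ∫|v| dt — sum the magnitudes of each area piece.
0–1 s: |½(-11 + -4)(1)| = 7.5 m
1–7 s: |½(-4 + -9)(6)| = 39 m
7–13 s: |½(-9 + -2)(6)| = 33 m
13–14 s: v = 0 at t = 40/3 s; triangle areas 1/3 + 4/3 = 5/3 m
Total distance = 487/6 m

487/6 m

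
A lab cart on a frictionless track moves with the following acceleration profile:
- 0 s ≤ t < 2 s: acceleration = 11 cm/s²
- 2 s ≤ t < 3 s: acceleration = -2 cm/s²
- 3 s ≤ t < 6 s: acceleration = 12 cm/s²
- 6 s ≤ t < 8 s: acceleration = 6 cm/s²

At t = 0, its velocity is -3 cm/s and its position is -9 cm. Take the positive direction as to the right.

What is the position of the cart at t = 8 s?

On each constant-a segment, Δv = aΔt and Δx = v₀Δt + ½aΔt²; chain segment to segment.
0–2 s: v starts -3 cm/s; Δx = -3·2 + ½·11·2² = 16 cm; v ends 19 cm/s.
2–3 s: v starts 19 cm/s; Δx = 19·1 + ½·-2·1² = 18 cm; v ends 17 cm/s.
3–6 s: v starts 17 cm/s; Δx = 17·3 + ½·12·3² = 105 cm; v ends 53 cm/s.
6–8 s: v starts 53 cm/s; Δx = 53·2 + ½·6·2² = 118 cm; v ends 65 cm/s.
x(8) = -9 + Σ Δx = 248 cm.

248 cm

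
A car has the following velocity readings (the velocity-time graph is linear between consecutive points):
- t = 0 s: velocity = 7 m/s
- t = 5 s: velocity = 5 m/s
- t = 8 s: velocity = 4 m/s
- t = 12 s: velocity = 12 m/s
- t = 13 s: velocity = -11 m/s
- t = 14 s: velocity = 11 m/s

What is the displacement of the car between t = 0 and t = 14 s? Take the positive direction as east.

Net displacement equals the area under the velocity-time graph (areas below the axis count negative).
0–5 s: ½(7 + 5)(5) = 30 m
5–8 s: ½(5 + 4)(3) = 13.5 m
8–12 s: ½(4 + 12)(4) = 32 m
12–13 s: ½(12 + -11)(1) = 0.5 m
13–14 s: ½(-11 + 11)(1) = 0 m
Net displacement = 76 m

76 m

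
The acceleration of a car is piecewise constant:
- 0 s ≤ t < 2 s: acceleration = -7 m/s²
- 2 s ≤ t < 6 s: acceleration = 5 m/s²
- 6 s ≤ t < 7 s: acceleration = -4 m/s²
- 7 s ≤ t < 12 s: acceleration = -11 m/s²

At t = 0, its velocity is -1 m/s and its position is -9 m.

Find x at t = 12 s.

On each constant-a segment, Δv = aΔt and Δx = v₀Δt + ½aΔt²; chain segment to segment.
0–2 s: v starts -1 m/s; Δx = -1·2 + ½·-7·2² = -16 m; v ends -15 m/s.
2–6 s: v starts -15 m/s; Δx = -15·4 + ½·5·4² = -20 m; v ends 5 m/s.
6–7 s: v starts 5 m/s; Δx = 5·1 + ½·-4·1² = 3 m; v ends 1 m/s.
7–12 s: v starts 1 m/s; Δx = 1·5 + ½·-11·5² = -132.5 m; v ends -54 m/s.
x(12) = -9 + Σ Δx = -174.5 m.

-174.5 m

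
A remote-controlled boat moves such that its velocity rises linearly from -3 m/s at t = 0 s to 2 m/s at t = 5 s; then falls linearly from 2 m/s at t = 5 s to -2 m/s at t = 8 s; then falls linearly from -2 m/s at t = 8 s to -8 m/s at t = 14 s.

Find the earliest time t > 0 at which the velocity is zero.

v changes sign on 0–5 s (from -3 to 2); the graph is linear there, so v = 0 at t = 0 + (3)·(5 − 0)/(2 − -3) = 3 s.

t = 3 s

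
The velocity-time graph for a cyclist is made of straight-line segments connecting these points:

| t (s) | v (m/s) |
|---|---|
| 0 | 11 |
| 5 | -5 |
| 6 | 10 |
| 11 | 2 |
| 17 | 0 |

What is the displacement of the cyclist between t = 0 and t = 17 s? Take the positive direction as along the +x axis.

53.5 m

Displacement is the signed area under the v-t curve.
0–5 s: ½(11 + -5)(5) = 15 m
5–6 s: ½(-5 + 10)(1) = 2.5 m
6–11 s: ½(10 + 2)(5) = 30 m
11–17 s: ½(2 + 0)(6) = 6 m
Net displacement = 53.5 m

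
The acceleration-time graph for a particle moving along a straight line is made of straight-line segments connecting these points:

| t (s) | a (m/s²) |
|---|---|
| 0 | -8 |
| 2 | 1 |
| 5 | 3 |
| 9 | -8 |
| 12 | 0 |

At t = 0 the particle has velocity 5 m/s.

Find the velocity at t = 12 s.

Δv equals the area under the a-t graph; then v = v₀ + Δv.
0–2 s: ½(-8 + 1)(2) = -7 m/s
2–5 s: ½(1 + 3)(3) = 6 m/s
5–9 s: ½(3 + -8)(4) = -10 m/s
9–12 s: ½(-8 + 0)(3) = -12 m/s
Δv = -23 m/s, so v(12) = 5 + (-23) = -18 m/s.

-18 m/s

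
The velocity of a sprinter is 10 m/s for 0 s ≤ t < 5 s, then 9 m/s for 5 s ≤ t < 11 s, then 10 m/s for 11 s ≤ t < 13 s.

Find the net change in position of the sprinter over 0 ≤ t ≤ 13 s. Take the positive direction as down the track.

124 m

Net displacement equals the area under the velocity-time graph (areas below the axis count negative).
0–5 s: 10 × 5 = 50 m
5–11 s: 9 × 6 = 54 m
11–13 s: 10 × 2 = 20 m
Net displacement = 124 m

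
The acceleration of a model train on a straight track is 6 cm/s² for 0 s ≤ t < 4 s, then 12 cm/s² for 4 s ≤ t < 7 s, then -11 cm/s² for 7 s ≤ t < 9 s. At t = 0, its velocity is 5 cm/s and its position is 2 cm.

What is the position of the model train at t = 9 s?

319 cm

On each constant-a segment, Δv = aΔt and Δx = v₀Δt + ½aΔt²; chain segment to segment.
0–4 s: v starts 5 cm/s; Δx = 5·4 + ½·6·4² = 68 cm; v ends 29 cm/s.
4–7 s: v starts 29 cm/s; Δx = 29·3 + ½·12·3² = 141 cm; v ends 65 cm/s.
7–9 s: v starts 65 cm/s; Δx = 65·2 + ½·-11·2² = 108 cm; v ends 43 cm/s.
x(9) = 2 + Σ Δx = 319 cm.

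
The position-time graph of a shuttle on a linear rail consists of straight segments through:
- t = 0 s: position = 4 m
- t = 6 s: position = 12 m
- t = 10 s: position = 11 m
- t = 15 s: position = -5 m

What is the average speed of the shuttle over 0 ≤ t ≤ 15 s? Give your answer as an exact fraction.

5/3 m/s

Average speed = (total path length)/(elapsed time); on a piecewise-linear x-t graph the path length is Σ|Δx|.
0–6 s: |Δx| = |12 − 4| = 8 m
6–10 s: |Δx| = |11 − 12| = 1 m
10–15 s: |Δx| = |-5 − 11| = 16 m
Total path = 25 m; average speed = 25/15 = 5/3 m/s.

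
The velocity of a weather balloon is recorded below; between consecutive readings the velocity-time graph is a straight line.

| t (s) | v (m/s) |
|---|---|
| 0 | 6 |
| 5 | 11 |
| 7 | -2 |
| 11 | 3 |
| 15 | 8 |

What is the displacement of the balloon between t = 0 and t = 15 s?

Displacement is the signed area under the v-t curve.
0–5 s: ½(6 + 11)(5) = 42.5 m
5–7 s: ½(11 + -2)(2) = 9 m
7–11 s: ½(-2 + 3)(4) = 2 m
11–15 s: ½(3 + 8)(4) = 22 m
Net displacement = 75.5 m

75.5 m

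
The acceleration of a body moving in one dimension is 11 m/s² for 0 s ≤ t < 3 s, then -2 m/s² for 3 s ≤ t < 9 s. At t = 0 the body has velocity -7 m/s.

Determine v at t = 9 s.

Δv equals the area under the a-t graph; then v = v₀ + Δv.
0–3 s: 11 × 3 = 33 m/s
3–9 s: -2 × 6 = -12 m/s
Δv = 21 m/s, so v(9) = -7 + (21) = 14 m/s.

14 m/s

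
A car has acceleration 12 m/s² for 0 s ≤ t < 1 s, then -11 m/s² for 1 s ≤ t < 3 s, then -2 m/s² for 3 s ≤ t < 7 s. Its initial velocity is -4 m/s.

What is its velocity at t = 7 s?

Δv equals the area under the a-t graph; then v = v₀ + Δv.
0–1 s: 12 × 1 = 12 m/s
1–3 s: -11 × 2 = -22 m/s
3–7 s: -2 × 4 = -8 m/s
Δv = -18 m/s, so v(7) = -4 + (-18) = -22 m/s.

-22 m/s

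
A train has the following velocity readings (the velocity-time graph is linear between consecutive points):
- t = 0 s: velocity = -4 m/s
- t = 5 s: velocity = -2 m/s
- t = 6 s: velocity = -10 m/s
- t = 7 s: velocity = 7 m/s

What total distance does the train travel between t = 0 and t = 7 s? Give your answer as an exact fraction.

863/34 m

Distance (not displacement) is the total path length: add the absolute areas under v-t.
0–5 s: |½(-4 + -2)(5)| = 15 m
5–6 s: |½(-2 + -10)(1)| = 6 m
6–7 s: v = 0 at t = 112/17 s; triangle areas 50/17 + 49/34 = 149/34 m
Total distance = 863/34 m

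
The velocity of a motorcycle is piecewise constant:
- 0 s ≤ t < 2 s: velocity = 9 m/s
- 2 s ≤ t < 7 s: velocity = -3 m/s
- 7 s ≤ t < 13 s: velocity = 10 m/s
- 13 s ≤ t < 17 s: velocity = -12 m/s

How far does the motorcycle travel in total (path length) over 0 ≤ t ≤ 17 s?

141 m

Distance (not displacement) is the total path length: add the absolute areas under v-t.
0–2 s: |9| × 2 = 18 m
2–7 s: |-3| × 5 = 15 m
7–13 s: |10| × 6 = 60 m
13–17 s: |-12| × 4 = 48 m
Total distance = 141 m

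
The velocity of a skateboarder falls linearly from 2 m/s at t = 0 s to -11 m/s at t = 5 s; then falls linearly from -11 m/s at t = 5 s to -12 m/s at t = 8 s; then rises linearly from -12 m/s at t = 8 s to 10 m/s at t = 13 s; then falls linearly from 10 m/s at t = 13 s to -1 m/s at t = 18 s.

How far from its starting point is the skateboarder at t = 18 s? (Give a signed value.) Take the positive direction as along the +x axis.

-39.5 m

Net displacement equals the area under the velocity-time graph (areas below the axis count negative).
0–5 s: ½(2 + -11)(5) = -22.5 m
5–8 s: ½(-11 + -12)(3) = -34.5 m
8–13 s: ½(-12 + 10)(5) = -5 m
13–18 s: ½(10 + -1)(5) = 22.5 m
Net displacement = -39.5 m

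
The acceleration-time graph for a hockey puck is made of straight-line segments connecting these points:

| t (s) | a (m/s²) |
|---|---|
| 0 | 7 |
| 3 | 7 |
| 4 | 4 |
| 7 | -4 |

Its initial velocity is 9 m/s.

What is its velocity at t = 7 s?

Δv equals the area under the a-t graph; then v = v₀ + Δv.
0–3 s: 7 × 3 = 21 m/s
3–4 s: ½(7 + 4)(1) = 5.5 m/s
4–7 s: ½(4 + -4)(3) = 0 m/s
Δv = 26.5 m/s, so v(7) = 9 + (26.5) = 35.5 m/s.

35.5 m/s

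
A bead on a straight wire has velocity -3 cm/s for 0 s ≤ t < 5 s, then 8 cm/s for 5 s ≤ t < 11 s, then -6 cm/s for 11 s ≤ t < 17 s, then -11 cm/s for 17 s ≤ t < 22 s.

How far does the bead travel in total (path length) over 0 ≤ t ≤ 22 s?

Distance (not displacement) is the total path length: add the absolute areas under v-t.
0–5 s: |-3| × 5 = 15 cm
5–11 s: |8| × 6 = 48 cm
11–17 s: |-6| × 6 = 36 cm
17–22 s: |-11| × 5 = 55 cm
Total distance = 154 cm

154 cm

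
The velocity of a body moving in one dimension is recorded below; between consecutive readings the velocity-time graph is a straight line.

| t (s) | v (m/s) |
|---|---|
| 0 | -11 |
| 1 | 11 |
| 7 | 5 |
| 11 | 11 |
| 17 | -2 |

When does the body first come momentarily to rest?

t = 0.5 s

v changes sign on 0–1 s (from -11 to 11); the graph is linear there, so v = 0 at t = 0 + (11)·(1 − 0)/(11 − -11) = 0.5 s.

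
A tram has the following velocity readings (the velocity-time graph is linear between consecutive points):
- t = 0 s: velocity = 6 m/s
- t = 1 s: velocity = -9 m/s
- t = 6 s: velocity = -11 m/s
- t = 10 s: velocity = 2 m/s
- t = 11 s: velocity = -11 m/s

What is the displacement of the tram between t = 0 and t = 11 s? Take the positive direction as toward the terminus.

-74 m

Displacement is the signed area under the v-t curve.
0–1 s: ½(6 + -9)(1) = -1.5 m
1–6 s: ½(-9 + -11)(5) = -50 m
6–10 s: ½(-11 + 2)(4) = -18 m
10–11 s: ½(2 + -11)(1) = -4.5 m
Net displacement = -74 m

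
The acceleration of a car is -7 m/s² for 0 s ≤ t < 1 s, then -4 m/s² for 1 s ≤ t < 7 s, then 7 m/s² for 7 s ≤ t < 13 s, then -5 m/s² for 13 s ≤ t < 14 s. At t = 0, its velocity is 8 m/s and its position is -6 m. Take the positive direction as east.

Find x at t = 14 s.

On each constant-a segment, Δv = aΔt and Δx = v₀Δt + ½aΔt²; chain segment to segment.
0–1 s: v starts 8 m/s; Δx = 8·1 + ½·-7·1² = 4.5 m; v ends 1 m/s.
1–7 s: v starts 1 m/s; Δx = 1·6 + ½·-4·6² = -66 m; v ends -23 m/s.
7–13 s: v starts -23 m/s; Δx = -23·6 + ½·7·6² = -12 m; v ends 19 m/s.
13–14 s: v starts 19 m/s; Δx = 19·1 + ½·-5·1² = 16.5 m; v ends 14 m/s.
x(14) = -6 + Σ Δx = -63 m.

-63 m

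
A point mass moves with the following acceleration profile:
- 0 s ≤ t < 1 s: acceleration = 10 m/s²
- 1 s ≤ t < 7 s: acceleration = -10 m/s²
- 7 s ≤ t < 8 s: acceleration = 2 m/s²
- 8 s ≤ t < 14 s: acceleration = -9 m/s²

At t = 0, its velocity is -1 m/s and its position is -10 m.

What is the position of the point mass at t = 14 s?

On each constant-a segment, Δv = aΔt and Δx = v₀Δt + ½aΔt²; chain segment to segment.
0–1 s: v starts -1 m/s; Δx = -1·1 + ½·10·1² = 4 m; v ends 9 m/s.
1–7 s: v starts 9 m/s; Δx = 9·6 + ½·-10·6² = -126 m; v ends -51 m/s.
7–8 s: v starts -51 m/s; Δx = -51·1 + ½·2·1² = -50 m; v ends -49 m/s.
8–14 s: v starts -49 m/s; Δx = -49·6 + ½·-9·6² = -456 m; v ends -103 m/s.
x(14) = -10 + Σ Δx = -638 m.

-638 m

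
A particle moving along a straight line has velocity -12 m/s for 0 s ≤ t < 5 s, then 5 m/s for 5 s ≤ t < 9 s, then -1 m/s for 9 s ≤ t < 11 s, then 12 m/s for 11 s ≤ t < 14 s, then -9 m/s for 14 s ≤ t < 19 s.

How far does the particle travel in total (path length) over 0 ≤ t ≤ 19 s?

163 m

Total distance travelled is ∫|v| dt — sum the magnitudes of each area piece.
0–5 s: |-12| × 5 = 60 m
5–9 s: |5| × 4 = 20 m
9–11 s: |-1| × 2 = 2 m
11–14 s: |12| × 3 = 36 m
14–19 s: |-9| × 5 = 45 m
Total distance = 163 m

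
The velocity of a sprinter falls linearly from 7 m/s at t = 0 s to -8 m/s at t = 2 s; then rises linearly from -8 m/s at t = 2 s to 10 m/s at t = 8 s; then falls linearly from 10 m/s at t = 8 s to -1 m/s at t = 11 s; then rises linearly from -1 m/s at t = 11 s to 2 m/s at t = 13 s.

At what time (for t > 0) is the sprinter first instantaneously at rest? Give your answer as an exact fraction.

v changes sign on 0–2 s (from 7 to -8); the graph is linear there, so v = 0 at t = 0 + (-7)·(2 − 0)/(-8 − 7) = 14/15 s.

t = 14/15 s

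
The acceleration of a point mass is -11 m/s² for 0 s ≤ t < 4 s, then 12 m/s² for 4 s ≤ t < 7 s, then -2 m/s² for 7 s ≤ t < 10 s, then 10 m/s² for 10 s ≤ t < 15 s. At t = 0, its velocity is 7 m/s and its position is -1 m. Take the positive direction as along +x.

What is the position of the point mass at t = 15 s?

On each constant-a segment, Δv = aΔt and Δx = v₀Δt + ½aΔt²; chain segment to segment.
0–4 s: v starts 7 m/s; Δx = 7·4 + ½·-11·4² = -60 m; v ends -37 m/s.
4–7 s: v starts -37 m/s; Δx = -37·3 + ½·12·3² = -57 m; v ends -1 m/s.
7–10 s: v starts -1 m/s; Δx = -1·3 + ½·-2·3² = -12 m; v ends -7 m/s.
10–15 s: v starts -7 m/s; Δx = -7·5 + ½·10·5² = 90 m; v ends 43 m/s.
x(15) = -1 + Σ Δx = -40 m.

-40 m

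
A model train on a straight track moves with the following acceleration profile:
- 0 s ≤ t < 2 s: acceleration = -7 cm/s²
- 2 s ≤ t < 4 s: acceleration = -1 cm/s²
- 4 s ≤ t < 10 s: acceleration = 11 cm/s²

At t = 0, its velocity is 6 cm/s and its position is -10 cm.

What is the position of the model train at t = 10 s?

108 cm

On each constant-a segment, Δv = aΔt and Δx = v₀Δt + ½aΔt²; chain segment to segment.
0–2 s: v starts 6 cm/s; Δx = 6·2 + ½·-7·2² = -2 cm; v ends -8 cm/s.
2–4 s: v starts -8 cm/s; Δx = -8·2 + ½·-1·2² = -18 cm; v ends -10 cm/s.
4–10 s: v starts -10 cm/s; Δx = -10·6 + ½·11·6² = 138 cm; v ends 56 cm/s.
x(10) = -10 + Σ Δx = 108 cm.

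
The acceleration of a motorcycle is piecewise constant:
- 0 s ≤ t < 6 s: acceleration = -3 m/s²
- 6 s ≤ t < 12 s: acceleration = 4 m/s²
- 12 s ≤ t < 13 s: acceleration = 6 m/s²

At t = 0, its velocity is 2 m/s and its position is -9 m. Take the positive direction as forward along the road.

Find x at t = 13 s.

-64 m

On each constant-a segment, Δv = aΔt and Δx = v₀Δt + ½aΔt²; chain segment to segment.
0–6 s: v starts 2 m/s; Δx = 2·6 + ½·-3·6² = -42 m; v ends -16 m/s.
6–12 s: v starts -16 m/s; Δx = -16·6 + ½·4·6² = -24 m; v ends 8 m/s.
12–13 s: v starts 8 m/s; Δx = 8·1 + ½·6·1² = 11 m; v ends 14 m/s.
x(13) = -9 + Σ Δx = -64 m.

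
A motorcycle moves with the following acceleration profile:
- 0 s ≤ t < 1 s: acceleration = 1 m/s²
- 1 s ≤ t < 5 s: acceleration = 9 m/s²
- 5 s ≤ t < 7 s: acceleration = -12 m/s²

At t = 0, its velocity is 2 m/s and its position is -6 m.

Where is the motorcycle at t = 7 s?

134.5 m

On each constant-a segment, Δv = aΔt and Δx = v₀Δt + ½aΔt²; chain segment to segment.
0–1 s: v starts 2 m/s; Δx = 2·1 + ½·1·1² = 2.5 m; v ends 3 m/s.
1–5 s: v starts 3 m/s; Δx = 3·4 + ½·9·4² = 84 m; v ends 39 m/s.
5–7 s: v starts 39 m/s; Δx = 39·2 + ½·-12·2² = 54 m; v ends 15 m/s.
x(7) = -6 + Σ Δx = 134.5 m.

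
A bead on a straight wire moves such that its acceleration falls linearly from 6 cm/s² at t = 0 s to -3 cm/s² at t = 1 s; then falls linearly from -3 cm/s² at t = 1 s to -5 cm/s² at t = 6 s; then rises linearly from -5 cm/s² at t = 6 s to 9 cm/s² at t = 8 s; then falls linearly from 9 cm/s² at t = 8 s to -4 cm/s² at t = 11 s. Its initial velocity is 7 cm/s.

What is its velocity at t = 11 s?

Δv equals the area under the a-t graph; then v = v₀ + Δv.
0–1 s: ½(6 + -3)(1) = 1.5 cm/s
1–6 s: ½(-3 + -5)(5) = -20 cm/s
6–8 s: ½(-5 + 9)(2) = 4 cm/s
8–11 s: ½(9 + -4)(3) = 7.5 cm/s
Δv = -7 cm/s, so v(11) = 7 + (-7) = 0 cm/s.

0 cm/s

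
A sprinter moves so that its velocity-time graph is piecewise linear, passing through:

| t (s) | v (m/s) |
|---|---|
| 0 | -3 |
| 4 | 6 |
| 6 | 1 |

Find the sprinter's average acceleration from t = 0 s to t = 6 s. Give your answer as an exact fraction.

Average acceleration = Δv/Δt = (1 − -3)/(6 − 0) = 2/3 m/s².

2/3 m/s²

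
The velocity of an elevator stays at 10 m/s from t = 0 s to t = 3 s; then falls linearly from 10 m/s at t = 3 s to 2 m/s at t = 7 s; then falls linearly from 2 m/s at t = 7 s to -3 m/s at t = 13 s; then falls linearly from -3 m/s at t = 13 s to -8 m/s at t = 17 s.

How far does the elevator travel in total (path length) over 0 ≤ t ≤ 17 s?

Distance (not displacement) is the total path length: add the absolute areas under v-t.
0–3 s: |10| × 3 = 30 m
3–7 s: |½(10 + 2)(4)| = 24 m
7–13 s: v = 0 at t = 9.4 s; triangle areas 2.4 + 5.4 = 7.8 m
13–17 s: |½(-3 + -8)(4)| = 22 m
Total distance = 83.8 m

83.8 m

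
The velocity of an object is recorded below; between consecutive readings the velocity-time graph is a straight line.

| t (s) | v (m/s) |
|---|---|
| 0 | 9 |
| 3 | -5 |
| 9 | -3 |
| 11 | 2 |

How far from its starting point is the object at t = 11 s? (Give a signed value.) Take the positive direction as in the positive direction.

-19 m

Displacement is the signed area under the v-t curve.
0–3 s: ½(9 + -5)(3) = 6 m
3–9 s: ½(-5 + -3)(6) = -24 m
9–11 s: ½(-3 + 2)(2) = -1 m
Net displacement = -19 m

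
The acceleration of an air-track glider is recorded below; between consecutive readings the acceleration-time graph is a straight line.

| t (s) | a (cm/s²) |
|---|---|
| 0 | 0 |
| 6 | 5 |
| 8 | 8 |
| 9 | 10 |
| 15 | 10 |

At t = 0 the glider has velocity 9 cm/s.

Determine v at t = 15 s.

Δv equals the area under the a-t graph; then v = v₀ + Δv.
0–6 s: ½(0 + 5)(6) = 15 cm/s
6–8 s: ½(5 + 8)(2) = 13 cm/s
8–9 s: ½(8 + 10)(1) = 9 cm/s
9–15 s: 10 × 6 = 60 cm/s
Δv = 97 cm/s, so v(15) = 9 + (97) = 106 cm/s.

106 cm/s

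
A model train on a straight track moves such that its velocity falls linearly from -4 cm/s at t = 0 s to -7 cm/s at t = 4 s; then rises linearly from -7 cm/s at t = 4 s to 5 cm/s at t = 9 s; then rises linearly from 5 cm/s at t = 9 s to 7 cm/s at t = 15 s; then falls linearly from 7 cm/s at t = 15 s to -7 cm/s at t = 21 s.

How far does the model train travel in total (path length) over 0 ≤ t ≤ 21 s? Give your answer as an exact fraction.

Total distance travelled is ∫|v| dt — sum the magnitudes of each area piece.
0–4 s: |½(-4 + -7)(4)| = 22 cm
4–9 s: v = 0 at t = 83/12 s; triangle areas 245/24 + 125/24 = 185/12 cm
9–15 s: |½(5 + 7)(6)| = 36 cm
15–21 s: v = 0 at t = 18 s; triangle areas 10.5 + 10.5 = 21 cm
Total distance = 1133/12 cm

1133/12 cm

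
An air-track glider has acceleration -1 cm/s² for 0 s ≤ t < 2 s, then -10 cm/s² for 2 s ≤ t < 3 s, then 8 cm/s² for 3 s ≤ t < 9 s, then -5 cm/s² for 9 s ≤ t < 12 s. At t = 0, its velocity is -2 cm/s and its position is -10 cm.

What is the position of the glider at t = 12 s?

On each constant-a segment, Δv = aΔt and Δx = v₀Δt + ½aΔt²; chain segment to segment.
0–2 s: v starts -2 cm/s; Δx = -2·2 + ½·-1·2² = -6 cm; v ends -4 cm/s.
2–3 s: v starts -4 cm/s; Δx = -4·1 + ½·-10·1² = -9 cm; v ends -14 cm/s.
3–9 s: v starts -14 cm/s; Δx = -14·6 + ½·8·6² = 60 cm; v ends 34 cm/s.
9–12 s: v starts 34 cm/s; Δx = 34·3 + ½·-5·3² = 79.5 cm; v ends 19 cm/s.
x(12) = -10 + Σ Δx = 114.5 cm.

114.5 cm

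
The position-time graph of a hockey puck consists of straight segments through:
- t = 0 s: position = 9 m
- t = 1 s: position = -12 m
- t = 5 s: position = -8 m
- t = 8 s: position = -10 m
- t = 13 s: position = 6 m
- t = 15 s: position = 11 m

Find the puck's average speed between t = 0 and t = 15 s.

3.2 m/s

Average speed = (total path length)/(elapsed time); on a piecewise-linear x-t graph the path length is Σ|Δx|.
0–1 s: |Δx| = |-12 − 9| = 21 m
1–5 s: |Δx| = |-8 − -12| = 4 m
5–8 s: |Δx| = |-10 − -8| = 2 m
8–13 s: |Δx| = |6 − -10| = 16 m
13–15 s: |Δx| = |11 − 6| = 5 m
Total path = 48 m; average speed = 48/15 = 3.2 m/s.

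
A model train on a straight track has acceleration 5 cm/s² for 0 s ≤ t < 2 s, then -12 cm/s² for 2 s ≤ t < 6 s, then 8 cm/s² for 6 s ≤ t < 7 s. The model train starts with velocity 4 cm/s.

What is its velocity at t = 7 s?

Δv equals the area under the a-t graph; then v = v₀ + Δv.
0–2 s: 5 × 2 = 10 cm/s
2–6 s: -12 × 4 = -48 cm/s
6–7 s: 8 × 1 = 8 cm/s
Δv = -30 cm/s, so v(7) = 4 + (-30) = -26 cm/s.

-26 cm/s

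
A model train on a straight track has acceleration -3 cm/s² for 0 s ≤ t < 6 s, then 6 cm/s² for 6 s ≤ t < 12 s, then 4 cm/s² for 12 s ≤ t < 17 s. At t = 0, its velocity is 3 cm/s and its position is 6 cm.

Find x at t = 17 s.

On each constant-a segment, Δv = aΔt and Δx = v₀Δt + ½aΔt²; chain segment to segment.
0–6 s: v starts 3 cm/s; Δx = 3·6 + ½·-3·6² = -36 cm; v ends -15 cm/s.
6–12 s: v starts -15 cm/s; Δx = -15·6 + ½·6·6² = 18 cm; v ends 21 cm/s.
12–17 s: v starts 21 cm/s; Δx = 21·5 + ½·4·5² = 155 cm; v ends 41 cm/s.
x(17) = 6 + Σ Δx = 143 cm.

143 cm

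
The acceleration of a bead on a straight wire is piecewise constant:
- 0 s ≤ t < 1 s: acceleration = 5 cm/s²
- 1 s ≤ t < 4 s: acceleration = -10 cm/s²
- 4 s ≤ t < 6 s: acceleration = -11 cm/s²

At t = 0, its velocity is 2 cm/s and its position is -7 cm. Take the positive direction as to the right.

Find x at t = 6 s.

-94.5 cm

On each constant-a segment, Δv = aΔt and Δx = v₀Δt + ½aΔt²; chain segment to segment.
0–1 s: v starts 2 cm/s; Δx = 2·1 + ½·5·1² = 4.5 cm; v ends 7 cm/s.
1–4 s: v starts 7 cm/s; Δx = 7·3 + ½·-10·3² = -24 cm; v ends -23 cm/s.
4–6 s: v starts -23 cm/s; Δx = -23·2 + ½·-11·2² = -68 cm; v ends -45 cm/s.
x(6) = -7 + Σ Δx = -94.5 cm.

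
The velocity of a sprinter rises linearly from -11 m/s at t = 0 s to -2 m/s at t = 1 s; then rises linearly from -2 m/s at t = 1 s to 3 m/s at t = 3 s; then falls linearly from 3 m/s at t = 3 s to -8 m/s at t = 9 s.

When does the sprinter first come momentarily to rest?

t = 1.8 s

v changes sign on 1–3 s (from -2 to 3); the graph is linear there, so v = 0 at t = 1 + (2)·(3 − 1)/(3 − -2) = 1.8 s.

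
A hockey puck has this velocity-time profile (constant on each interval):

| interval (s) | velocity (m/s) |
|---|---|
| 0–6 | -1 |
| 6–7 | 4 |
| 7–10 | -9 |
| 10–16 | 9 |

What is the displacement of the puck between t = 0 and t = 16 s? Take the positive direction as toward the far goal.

Displacement is the signed area under the v-t curve.
0–6 s: -1 × 6 = -6 m
6–7 s: 4 × 1 = 4 m
7–10 s: -9 × 3 = -27 m
10–16 s: 9 × 6 = 54 m
Net displacement = 25 m

25 m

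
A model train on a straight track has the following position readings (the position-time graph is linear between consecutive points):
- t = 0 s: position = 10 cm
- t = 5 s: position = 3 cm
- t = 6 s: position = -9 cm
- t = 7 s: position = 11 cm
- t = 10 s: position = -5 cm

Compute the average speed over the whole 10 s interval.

Average speed = (total path length)/(elapsed time); on a piecewise-linear x-t graph the path length is Σ|Δx|.
0–5 s: |Δx| = |3 − 10| = 7 cm
5–6 s: |Δx| = |-9 − 3| = 12 cm
6–7 s: |Δx| = |11 − -9| = 20 cm
7–10 s: |Δx| = |-5 − 11| = 16 cm
Total path = 55 cm; average speed = 55/10 = 5.5 cm/s.

5.5 cm/s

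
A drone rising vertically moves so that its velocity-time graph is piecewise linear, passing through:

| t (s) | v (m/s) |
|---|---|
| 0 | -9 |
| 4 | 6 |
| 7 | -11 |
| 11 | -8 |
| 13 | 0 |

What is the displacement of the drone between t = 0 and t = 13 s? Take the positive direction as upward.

Net displacement equals the area under the velocity-time graph (areas below the axis count negative).
0–4 s: ½(-9 + 6)(4) = -6 m
4–7 s: ½(6 + -11)(3) = -7.5 m
7–11 s: ½(-11 + -8)(4) = -38 m
11–13 s: ½(-8 + 0)(2) = -8 m
Net displacement = -59.5 m

-59.5 m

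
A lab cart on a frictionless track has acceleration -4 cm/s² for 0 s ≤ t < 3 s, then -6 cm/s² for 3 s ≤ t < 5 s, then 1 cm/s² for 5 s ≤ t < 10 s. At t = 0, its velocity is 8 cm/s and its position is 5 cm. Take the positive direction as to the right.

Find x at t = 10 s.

-76.5 cm

On each constant-a segment, Δv = aΔt and Δx = v₀Δt + ½aΔt²; chain segment to segment.
0–3 s: v starts 8 cm/s; Δx = 8·3 + ½·-4·3² = 6 cm; v ends -4 cm/s.
3–5 s: v starts -4 cm/s; Δx = -4·2 + ½·-6·2² = -20 cm; v ends -16 cm/s.
5–10 s: v starts -16 cm/s; Δx = -16·5 + ½·1·5² = -67.5 cm; v ends -11 cm/s.
x(10) = 5 + Σ Δx = -76.5 cm.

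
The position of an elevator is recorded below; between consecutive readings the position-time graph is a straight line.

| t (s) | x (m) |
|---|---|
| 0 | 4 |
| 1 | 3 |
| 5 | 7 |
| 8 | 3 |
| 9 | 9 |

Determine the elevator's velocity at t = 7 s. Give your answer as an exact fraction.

-4/3 m/s

Velocity is the slope of the x-t graph on 5–8 s: (3 − 7)/(8 − 5) = -4/3 m/s.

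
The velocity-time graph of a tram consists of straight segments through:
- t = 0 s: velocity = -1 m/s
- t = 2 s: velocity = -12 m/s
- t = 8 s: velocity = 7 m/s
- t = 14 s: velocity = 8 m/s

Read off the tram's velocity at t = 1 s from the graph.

On 0–2 s the graph is linear from -1 to -12 m/s: v(1) = -1 + (-12 − -1)·(1 − 0)/(2 − 0) = -6.5 m/s.

-6.5 m/s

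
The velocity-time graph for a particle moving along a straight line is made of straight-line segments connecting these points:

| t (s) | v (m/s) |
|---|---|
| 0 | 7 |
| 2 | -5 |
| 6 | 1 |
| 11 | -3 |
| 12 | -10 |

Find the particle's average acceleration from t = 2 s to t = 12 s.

-0.5 m/s²

Average acceleration = Δv/Δt = (-10 − -5)/(12 − 2) = -0.5 m/s².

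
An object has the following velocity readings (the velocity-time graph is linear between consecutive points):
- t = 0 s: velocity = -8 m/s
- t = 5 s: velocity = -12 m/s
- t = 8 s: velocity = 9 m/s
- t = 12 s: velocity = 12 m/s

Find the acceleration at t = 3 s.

-0.8 m/s²

Acceleration is the slope of the v-t graph on 0–5 s: (-12 − -8)/(5 − 0) = -0.8 m/s².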